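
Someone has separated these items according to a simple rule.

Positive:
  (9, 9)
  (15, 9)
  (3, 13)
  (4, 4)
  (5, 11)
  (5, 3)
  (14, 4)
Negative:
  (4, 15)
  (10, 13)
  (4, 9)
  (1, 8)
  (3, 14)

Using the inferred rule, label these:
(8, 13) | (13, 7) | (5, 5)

Rule: sum is even. This holds for each 'Positive' example and fails for each 'Negative' one.

Negative, Positive, Positive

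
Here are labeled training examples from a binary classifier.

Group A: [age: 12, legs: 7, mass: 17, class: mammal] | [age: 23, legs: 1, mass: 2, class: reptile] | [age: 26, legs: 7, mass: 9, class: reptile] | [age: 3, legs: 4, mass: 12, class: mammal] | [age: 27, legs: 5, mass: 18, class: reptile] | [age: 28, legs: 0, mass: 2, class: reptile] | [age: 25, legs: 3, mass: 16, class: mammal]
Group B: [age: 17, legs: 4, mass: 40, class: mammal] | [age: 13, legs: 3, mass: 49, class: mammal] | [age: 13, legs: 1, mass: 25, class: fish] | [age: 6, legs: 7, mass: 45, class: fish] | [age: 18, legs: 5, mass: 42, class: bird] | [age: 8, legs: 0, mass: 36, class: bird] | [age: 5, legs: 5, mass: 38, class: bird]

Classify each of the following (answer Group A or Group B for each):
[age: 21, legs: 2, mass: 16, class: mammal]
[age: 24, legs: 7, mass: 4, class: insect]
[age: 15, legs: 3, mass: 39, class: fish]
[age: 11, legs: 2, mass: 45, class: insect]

Every 'Group A' example satisfies: mass ≤ 18. None of the 'Group B' examples do.
[age: 21, legs: 2, mass: 16, class: mammal]: mass = 16 — passes, so Group A.
[age: 24, legs: 7, mass: 4, class: insect]: mass = 4 — passes, so Group A.
[age: 15, legs: 3, mass: 39, class: fish]: mass = 39 — does not pass, so Group B.
[age: 11, legs: 2, mass: 45, class: insect]: mass = 45 — does not pass, so Group B.

Group A, Group A, Group B, Group B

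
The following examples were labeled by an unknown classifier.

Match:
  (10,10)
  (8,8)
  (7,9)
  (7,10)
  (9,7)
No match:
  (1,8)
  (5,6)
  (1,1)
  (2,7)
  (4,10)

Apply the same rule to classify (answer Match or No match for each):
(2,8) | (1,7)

No match, No match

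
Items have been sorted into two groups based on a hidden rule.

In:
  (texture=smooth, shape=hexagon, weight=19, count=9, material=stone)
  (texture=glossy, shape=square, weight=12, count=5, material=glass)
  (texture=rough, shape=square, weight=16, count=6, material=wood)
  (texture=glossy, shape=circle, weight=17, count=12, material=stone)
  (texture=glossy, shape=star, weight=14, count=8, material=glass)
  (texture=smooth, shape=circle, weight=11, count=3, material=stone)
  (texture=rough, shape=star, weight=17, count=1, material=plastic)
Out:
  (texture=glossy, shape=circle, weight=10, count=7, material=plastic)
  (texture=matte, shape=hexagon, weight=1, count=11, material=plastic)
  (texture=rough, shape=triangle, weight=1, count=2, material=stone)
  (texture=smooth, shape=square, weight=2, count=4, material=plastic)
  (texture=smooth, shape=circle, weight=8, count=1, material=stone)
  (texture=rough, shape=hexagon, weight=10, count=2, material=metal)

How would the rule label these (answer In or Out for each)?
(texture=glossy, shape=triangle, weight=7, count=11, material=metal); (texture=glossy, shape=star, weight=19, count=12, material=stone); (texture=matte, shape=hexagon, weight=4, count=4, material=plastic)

Out, In, Out

The rule appears to be: weight ≥ 11.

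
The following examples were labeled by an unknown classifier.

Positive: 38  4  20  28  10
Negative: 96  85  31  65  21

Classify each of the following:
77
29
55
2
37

The pattern is that an item is 'Positive' exactly when: even AND at most 38.
77 → 77 is odd, 77 > 38 → Negative.
29 → 29 is odd, 29 ≤ 38 → Negative.
55 → 55 is odd, 55 > 38 → Negative.
2 → 2 is even, 2 ≤ 38 → Positive.
37 → 37 is odd, 37 ≤ 38 → Negative.

Negative, Negative, Negative, Positive, Negative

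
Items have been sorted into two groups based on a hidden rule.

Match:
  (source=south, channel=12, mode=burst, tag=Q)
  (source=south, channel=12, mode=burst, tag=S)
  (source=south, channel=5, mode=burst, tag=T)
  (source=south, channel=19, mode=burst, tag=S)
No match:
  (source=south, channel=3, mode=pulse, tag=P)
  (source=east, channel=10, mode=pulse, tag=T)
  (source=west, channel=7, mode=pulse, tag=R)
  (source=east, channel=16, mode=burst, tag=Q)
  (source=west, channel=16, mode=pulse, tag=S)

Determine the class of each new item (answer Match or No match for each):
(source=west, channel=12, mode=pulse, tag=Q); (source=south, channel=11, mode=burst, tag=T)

No match, Match

The simplest hypothesis consistent with all the labels is: mode is burst AND source is south.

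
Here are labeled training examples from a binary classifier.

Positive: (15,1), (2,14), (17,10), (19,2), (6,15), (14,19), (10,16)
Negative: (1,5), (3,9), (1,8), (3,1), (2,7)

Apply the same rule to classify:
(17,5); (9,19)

The pattern is that an item is 'Positive' exactly when: sum ≥ 16.
(17,5) → 17+5 = 22 → Positive. (9,19) → 9+19 = 28 → Positive.

Positive, Positive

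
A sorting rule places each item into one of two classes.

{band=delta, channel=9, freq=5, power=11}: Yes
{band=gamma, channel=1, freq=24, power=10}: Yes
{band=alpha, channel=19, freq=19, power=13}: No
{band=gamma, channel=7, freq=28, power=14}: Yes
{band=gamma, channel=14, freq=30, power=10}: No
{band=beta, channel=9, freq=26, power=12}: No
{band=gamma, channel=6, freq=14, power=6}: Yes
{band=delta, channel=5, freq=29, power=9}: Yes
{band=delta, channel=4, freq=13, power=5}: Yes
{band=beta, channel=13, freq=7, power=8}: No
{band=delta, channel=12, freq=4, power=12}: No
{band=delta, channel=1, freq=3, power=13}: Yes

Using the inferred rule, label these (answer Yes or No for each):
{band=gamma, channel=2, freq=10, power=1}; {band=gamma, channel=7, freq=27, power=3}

Yes, Yes

Rule: channel ≤ 7 OR freq = 5. This holds for each 'Yes' example and fails for each 'No' one.
{band=gamma, channel=2, freq=10, power=1}: channel = 2, freq = 10, matches → Yes.
{band=gamma, channel=7, freq=27, power=3}: channel = 7, freq = 27, matches → Yes.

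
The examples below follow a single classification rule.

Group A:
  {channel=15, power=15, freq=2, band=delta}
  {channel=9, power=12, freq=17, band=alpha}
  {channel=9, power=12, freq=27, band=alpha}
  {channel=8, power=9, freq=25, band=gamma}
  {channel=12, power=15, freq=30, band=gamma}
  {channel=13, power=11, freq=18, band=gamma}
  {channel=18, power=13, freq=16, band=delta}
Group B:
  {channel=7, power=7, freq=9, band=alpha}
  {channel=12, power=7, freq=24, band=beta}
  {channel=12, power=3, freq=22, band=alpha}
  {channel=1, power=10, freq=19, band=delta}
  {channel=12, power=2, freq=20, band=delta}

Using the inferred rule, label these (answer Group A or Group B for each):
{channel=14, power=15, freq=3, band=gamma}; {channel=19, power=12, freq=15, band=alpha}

The rule appears to be: power ≥ 9 AND channel ≥ 7.
{channel=14, power=15, freq=3, band=gamma}: power = 15, channel = 14, has this property → Group A.
{channel=19, power=12, freq=15, band=alpha}: power = 12, channel = 19, has this property → Group A.

Group A, Group A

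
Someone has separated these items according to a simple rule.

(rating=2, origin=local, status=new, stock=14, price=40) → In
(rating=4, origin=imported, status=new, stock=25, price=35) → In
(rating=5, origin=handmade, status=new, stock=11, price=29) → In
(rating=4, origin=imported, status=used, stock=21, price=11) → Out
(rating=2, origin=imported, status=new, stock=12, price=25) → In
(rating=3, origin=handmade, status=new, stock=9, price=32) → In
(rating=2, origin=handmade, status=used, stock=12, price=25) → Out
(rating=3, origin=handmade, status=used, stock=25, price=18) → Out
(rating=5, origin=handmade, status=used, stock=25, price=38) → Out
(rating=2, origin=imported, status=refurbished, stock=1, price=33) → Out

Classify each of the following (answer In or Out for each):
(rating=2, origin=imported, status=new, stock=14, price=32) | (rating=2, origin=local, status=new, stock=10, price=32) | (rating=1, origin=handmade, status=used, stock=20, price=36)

One predicate separates the groups cleanly: status is new.

In, In, Out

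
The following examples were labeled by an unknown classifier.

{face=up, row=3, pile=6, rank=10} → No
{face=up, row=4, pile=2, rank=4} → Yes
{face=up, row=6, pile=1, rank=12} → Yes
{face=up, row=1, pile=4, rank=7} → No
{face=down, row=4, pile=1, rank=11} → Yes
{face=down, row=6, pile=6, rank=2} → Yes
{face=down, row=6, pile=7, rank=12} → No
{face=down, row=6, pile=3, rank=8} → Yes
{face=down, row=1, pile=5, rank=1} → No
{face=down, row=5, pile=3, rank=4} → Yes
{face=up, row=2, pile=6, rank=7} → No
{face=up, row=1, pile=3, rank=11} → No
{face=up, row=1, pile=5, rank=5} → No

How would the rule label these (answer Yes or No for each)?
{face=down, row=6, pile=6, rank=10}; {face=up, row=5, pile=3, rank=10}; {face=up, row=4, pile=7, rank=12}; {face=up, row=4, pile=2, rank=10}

The pattern is that an item is 'Yes' exactly when: row ≥ 4 AND pile ≤ 6.
{face=down, row=6, pile=6, rank=10} — row = 6, pile = 6, hence Yes. {face=up, row=5, pile=3, rank=10} — row = 5, pile = 3, hence Yes. {face=up, row=4, pile=7, rank=12} — row = 4, pile = 7, hence No. {face=up, row=4, pile=2, rank=10} — row = 4, pile = 2, hence Yes.

Yes, Yes, No, Yes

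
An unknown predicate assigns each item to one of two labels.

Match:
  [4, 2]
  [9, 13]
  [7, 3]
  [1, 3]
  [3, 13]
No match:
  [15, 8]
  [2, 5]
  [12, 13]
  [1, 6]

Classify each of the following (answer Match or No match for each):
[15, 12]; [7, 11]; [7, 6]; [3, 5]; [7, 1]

The classifier is using: sum is even.
[15, 12]: 15+12 = 27 — doesn't match, so No match. [7, 11]: 7+11 = 18 — checks out, so Match. [7, 6]: 7+6 = 13 — doesn't match, so No match. [3, 5]: 3+5 = 8 — checks out, so Match. [7, 1]: 7+1 = 8 — checks out, so Match.

No match, Match, No match, Match, Match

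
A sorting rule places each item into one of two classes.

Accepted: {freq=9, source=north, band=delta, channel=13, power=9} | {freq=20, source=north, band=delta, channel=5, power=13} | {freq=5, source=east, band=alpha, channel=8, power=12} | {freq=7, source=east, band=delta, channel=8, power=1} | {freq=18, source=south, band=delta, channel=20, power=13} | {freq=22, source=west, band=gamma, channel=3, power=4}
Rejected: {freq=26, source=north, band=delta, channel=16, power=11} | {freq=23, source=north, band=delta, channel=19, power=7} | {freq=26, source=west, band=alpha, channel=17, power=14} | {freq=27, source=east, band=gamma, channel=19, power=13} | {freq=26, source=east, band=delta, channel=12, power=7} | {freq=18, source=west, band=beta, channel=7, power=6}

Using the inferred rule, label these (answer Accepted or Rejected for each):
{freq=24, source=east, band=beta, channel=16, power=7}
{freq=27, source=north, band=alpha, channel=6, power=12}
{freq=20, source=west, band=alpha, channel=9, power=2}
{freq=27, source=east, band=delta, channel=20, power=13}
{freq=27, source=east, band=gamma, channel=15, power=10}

Rejected, Rejected, Accepted, Rejected, Rejected

The pattern is that an item is 'Accepted' exactly when: power ≠ 6 AND freq ≤ 22.
Rejected: {freq=24, source=east, band=beta, channel=16, power=7}, since power = 7, freq = 24. Rejected: {freq=27, source=north, band=alpha, channel=6, power=12}, since power = 12, freq = 27. Accepted: {freq=20, source=west, band=alpha, channel=9, power=2}, since power = 2, freq = 20. Rejected: {freq=27, source=east, band=delta, channel=20, power=13}, since power = 13, freq = 27. Rejected: {freq=27, source=east, band=gamma, channel=15, power=10}, since power = 10, freq = 27.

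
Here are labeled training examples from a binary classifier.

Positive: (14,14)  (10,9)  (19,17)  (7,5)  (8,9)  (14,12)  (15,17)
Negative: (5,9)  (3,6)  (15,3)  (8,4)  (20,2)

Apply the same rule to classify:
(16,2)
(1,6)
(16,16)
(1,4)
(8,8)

All 'Positive' examples share one property — |first − second| ≤ 2 — and every 'Negative' example lacks it.
Negative: (16,2), since |16−2| = 14. Negative: (1,6), since |1−6| = 5. Positive: (16,16), since |16−16| = 0. Negative: (1,4), since |1−4| = 3. Positive: (8,8), since |8−8| = 0.

Negative, Negative, Positive, Negative, Positive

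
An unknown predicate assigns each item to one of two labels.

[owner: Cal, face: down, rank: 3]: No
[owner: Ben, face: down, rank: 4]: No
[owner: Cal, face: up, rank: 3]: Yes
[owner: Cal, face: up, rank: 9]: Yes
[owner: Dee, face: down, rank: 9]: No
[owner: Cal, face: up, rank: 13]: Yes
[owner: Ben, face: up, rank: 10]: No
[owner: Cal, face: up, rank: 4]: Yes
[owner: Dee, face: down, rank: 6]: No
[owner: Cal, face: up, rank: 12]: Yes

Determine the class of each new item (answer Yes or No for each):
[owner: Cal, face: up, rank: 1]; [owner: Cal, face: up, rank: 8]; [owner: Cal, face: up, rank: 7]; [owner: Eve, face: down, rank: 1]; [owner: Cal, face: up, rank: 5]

Yes, Yes, Yes, No, Yes

Every 'Yes' example satisfies: owner is Cal AND face is up. None of the 'No' examples do.
Yes: [owner: Cal, face: up, rank: 1], since owner is Cal, face is up.
Yes: [owner: Cal, face: up, rank: 8], since owner is Cal, face is up.
Yes: [owner: Cal, face: up, rank: 7], since owner is Cal, face is up.
No: [owner: Eve, face: down, rank: 1], since owner is Eve, face is down.
Yes: [owner: Cal, face: up, rank: 5], since owner is Cal, face is up.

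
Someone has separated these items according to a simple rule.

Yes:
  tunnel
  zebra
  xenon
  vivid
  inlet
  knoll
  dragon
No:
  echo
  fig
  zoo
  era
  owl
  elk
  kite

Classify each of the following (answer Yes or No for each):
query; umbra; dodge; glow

Yes, Yes, Yes, No

The simplest hypothesis consistent with all the labels is: length ≥ 5.
query: length 5 — meets the rule, so Yes.
umbra: length 5 — meets the rule, so Yes.
dodge: length 5 — meets the rule, so Yes.
glow: length 4 — lacks this property, so No.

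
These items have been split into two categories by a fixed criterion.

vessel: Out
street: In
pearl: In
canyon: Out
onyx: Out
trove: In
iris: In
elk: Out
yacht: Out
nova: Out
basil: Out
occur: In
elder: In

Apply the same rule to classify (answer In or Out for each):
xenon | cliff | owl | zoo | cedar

Out, Out, Out, Out, In

'In' ⟺ contains 'r'.
xenon — no 'r', hence Out. cliff — no 'r', hence Out. owl — no 'r', hence Out. zoo — no 'r', hence Out. cedar — has 'r', hence In.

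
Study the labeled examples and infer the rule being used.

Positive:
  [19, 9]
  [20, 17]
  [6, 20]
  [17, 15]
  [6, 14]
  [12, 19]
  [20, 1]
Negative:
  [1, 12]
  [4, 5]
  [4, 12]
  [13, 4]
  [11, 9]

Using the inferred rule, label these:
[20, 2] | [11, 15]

Rule: max ≥ 14. This holds for each 'Positive' example and fails for each 'Negative' one.
[20, 2]: max 20, has this property → Positive.
[11, 15]: max 15, has this property → Positive.

Positive, Positive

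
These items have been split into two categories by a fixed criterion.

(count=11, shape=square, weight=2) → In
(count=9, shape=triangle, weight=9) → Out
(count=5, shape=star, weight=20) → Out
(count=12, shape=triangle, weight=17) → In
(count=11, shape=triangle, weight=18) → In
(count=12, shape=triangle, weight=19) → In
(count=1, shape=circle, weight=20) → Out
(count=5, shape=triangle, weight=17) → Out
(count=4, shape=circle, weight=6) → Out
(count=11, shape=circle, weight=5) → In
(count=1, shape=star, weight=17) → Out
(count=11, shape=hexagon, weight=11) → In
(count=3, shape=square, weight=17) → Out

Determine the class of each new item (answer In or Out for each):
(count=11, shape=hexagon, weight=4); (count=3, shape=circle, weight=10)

In, Out

The simplest hypothesis consistent with all the labels is: count ≥ 11.
In: (count=11, shape=hexagon, weight=4), since count = 11.
Out: (count=3, shape=circle, weight=10), since count = 3.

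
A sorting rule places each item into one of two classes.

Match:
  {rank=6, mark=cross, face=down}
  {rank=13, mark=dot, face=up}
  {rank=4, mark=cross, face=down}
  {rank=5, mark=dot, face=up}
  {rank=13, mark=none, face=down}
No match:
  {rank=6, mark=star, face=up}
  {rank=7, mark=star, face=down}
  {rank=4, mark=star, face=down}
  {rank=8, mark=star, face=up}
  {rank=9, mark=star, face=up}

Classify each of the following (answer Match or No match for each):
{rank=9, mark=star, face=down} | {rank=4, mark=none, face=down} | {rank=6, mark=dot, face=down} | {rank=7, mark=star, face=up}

No match, Match, Match, No match

The rule appears to be: mark is not star.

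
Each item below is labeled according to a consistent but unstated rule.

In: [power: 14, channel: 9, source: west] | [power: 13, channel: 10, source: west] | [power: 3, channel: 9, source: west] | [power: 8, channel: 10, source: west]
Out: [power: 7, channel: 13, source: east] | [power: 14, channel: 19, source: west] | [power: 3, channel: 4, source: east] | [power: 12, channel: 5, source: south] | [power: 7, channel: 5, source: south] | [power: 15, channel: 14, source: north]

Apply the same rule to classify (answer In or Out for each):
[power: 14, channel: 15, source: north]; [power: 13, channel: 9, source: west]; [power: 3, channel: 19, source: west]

The rule appears to be: source is west AND channel ≤ 10.
[power: 14, channel: 15, source: north] — source is north, channel = 15, hence Out.
[power: 13, channel: 9, source: west] — source is west, channel = 9, hence In.
[power: 3, channel: 19, source: west] — source is west, channel = 19, hence Out.

Out, In, Out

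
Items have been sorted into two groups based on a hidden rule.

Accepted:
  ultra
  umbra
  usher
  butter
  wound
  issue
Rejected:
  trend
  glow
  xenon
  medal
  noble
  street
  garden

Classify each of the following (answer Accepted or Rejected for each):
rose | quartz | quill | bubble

Rejected, Accepted, Accepted, Accepted

The simplest hypothesis consistent with all the labels is: contains 'u'.
rose: no 'u', does not satisfy this → Rejected.
quartz: has 'u', passes → Accepted.
quill: has 'u', passes → Accepted.
bubble: has 'u', passes → Accepted.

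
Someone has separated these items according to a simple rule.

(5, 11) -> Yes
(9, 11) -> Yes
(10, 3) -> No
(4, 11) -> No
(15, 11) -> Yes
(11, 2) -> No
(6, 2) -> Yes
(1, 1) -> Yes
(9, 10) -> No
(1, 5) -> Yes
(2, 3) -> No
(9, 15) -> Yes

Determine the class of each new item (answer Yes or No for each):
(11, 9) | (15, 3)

Comparing the two groups points to one rule — sum is even.
(11, 9): 11+9 = 20 — qualifies, so Yes.
(15, 3): 15+3 = 18 — qualifies, so Yes.

Yes, Yes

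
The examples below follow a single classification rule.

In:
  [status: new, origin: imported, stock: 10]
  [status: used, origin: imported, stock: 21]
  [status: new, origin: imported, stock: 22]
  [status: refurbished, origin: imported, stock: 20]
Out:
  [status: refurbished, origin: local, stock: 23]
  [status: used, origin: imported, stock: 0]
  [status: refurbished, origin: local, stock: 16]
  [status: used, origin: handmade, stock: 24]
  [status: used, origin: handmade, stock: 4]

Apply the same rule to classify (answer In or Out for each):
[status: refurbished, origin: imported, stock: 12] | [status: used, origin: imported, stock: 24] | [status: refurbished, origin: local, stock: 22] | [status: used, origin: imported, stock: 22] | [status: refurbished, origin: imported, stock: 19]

The common property of the 'In' items is: origin is imported AND stock ≥ 4. No 'Out' item has it.
[status: refurbished, origin: imported, stock: 12] → origin is imported, stock = 12 → In. [status: used, origin: imported, stock: 24] → origin is imported, stock = 24 → In. [status: refurbished, origin: local, stock: 22] → origin is local, stock = 22 → Out. [status: used, origin: imported, stock: 22] → origin is imported, stock = 22 → In. [status: refurbished, origin: imported, stock: 19] → origin is imported, stock = 19 → In.

In, In, Out, In, In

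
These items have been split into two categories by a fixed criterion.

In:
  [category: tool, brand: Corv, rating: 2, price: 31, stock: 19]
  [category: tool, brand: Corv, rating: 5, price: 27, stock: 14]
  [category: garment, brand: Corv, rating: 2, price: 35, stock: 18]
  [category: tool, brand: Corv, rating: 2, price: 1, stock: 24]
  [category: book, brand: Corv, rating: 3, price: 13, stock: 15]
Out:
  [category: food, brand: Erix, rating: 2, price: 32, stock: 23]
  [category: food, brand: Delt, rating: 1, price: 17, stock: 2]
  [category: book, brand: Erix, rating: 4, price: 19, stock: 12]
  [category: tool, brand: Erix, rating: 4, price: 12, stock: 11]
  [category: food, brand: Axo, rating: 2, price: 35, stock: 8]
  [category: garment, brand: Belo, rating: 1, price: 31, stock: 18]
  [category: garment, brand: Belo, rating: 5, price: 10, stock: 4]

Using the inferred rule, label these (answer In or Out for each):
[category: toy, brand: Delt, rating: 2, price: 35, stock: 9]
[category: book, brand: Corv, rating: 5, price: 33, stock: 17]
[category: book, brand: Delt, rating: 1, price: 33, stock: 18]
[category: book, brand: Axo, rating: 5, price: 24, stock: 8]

Out, In, Out, Out

The pattern is that an item is 'In' exactly when: brand is Corv.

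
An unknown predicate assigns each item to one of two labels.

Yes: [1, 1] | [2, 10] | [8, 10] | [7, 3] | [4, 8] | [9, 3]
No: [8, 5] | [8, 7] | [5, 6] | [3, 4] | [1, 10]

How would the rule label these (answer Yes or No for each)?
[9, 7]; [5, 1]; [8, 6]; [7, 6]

Comparing the two groups points to one rule — sum is even.
Yes: [9, 7], since 9+7 = 16.
Yes: [5, 1], since 5+1 = 6.
Yes: [8, 6], since 8+6 = 14.
No: [7, 6], since 7+6 = 13.

Yes, Yes, Yes, No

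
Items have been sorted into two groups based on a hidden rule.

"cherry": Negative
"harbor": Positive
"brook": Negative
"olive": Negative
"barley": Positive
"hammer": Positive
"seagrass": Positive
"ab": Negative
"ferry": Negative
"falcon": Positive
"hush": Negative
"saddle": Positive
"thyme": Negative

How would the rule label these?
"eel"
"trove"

Negative, Negative

The distinguishing property — length ≥ 4 AND contains 'a' — holds for all the 'Positive' cases and none of the 'Negative' cases.
"eel": length 3, no 'a' — does not pass, so Negative. "trove": length 5, no 'a' — does not pass, so Negative.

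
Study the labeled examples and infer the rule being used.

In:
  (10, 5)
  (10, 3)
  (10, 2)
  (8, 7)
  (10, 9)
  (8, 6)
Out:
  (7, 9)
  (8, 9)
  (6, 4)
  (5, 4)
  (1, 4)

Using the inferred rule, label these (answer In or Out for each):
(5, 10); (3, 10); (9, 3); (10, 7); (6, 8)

'In' ⟺ first > second AND sum ≥ 12.
(5, 10): Out (5 < 10, 5+10 = 15). (3, 10): Out (3 < 10, 3+10 = 13). (9, 3): In (9 > 3, 9+3 = 12). (10, 7): In (10 > 7, 10+7 = 17). (6, 8): Out (6 < 8, 6+8 = 14).

Out, Out, In, In, Out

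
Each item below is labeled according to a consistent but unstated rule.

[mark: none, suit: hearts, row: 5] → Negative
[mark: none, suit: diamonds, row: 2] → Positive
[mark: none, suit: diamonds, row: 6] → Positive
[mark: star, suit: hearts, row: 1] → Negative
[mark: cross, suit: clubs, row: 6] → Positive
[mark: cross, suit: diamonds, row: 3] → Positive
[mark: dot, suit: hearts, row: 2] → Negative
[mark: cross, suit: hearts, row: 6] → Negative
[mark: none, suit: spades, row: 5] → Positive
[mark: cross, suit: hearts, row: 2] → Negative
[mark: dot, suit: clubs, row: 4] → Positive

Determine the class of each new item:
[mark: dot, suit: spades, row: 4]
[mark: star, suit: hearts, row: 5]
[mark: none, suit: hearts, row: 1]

Positive, Negative, Negative

The common property of the 'Positive' items is: suit is not hearts. No 'Negative' item has it.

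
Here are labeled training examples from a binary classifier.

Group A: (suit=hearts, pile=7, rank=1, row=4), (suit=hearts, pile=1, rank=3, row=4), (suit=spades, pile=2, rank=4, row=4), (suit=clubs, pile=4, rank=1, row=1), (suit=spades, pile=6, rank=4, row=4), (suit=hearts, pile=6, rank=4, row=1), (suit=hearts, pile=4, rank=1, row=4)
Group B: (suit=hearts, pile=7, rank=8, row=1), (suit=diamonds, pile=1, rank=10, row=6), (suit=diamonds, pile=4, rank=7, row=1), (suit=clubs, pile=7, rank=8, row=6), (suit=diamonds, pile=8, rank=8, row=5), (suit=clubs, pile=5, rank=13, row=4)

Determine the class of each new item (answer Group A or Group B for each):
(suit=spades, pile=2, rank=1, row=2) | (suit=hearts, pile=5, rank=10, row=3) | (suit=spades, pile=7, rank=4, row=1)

Group A, Group B, Group A

The common property of the 'Group A' items is: rank ≤ 4. No 'Group B' item has it.
(suit=spades, pile=2, rank=1, row=2): rank = 1, passes → Group A. (suit=hearts, pile=5, rank=10, row=3): rank = 10, fails this test → Group B. (suit=spades, pile=7, rank=4, row=1): rank = 4, passes → Group A.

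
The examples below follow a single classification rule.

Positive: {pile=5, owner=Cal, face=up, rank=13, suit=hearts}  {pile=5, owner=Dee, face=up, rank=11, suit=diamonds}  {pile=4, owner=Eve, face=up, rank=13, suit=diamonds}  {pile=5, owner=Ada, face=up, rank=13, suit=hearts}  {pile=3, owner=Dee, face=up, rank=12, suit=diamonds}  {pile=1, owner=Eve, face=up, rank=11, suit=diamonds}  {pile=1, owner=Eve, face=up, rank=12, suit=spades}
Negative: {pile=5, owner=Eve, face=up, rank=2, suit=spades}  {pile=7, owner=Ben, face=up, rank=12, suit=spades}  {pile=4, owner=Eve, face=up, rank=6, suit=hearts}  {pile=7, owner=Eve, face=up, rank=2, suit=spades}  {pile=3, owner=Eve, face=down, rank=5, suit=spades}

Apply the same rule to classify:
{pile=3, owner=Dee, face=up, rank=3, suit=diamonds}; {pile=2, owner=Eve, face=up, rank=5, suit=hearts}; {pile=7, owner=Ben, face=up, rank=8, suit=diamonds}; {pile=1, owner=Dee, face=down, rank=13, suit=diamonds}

Negative, Negative, Negative, Positive

'Positive' ⟺ pile ≤ 5 AND rank ≥ 11.
{pile=3, owner=Dee, face=up, rank=3, suit=diamonds}: Negative (pile = 3, rank = 3).
{pile=2, owner=Eve, face=up, rank=5, suit=hearts}: Negative (pile = 2, rank = 5).
{pile=7, owner=Ben, face=up, rank=8, suit=diamonds}: Negative (pile = 7, rank = 8).
{pile=1, owner=Dee, face=down, rank=13, suit=diamonds}: Positive (pile = 1, rank = 13).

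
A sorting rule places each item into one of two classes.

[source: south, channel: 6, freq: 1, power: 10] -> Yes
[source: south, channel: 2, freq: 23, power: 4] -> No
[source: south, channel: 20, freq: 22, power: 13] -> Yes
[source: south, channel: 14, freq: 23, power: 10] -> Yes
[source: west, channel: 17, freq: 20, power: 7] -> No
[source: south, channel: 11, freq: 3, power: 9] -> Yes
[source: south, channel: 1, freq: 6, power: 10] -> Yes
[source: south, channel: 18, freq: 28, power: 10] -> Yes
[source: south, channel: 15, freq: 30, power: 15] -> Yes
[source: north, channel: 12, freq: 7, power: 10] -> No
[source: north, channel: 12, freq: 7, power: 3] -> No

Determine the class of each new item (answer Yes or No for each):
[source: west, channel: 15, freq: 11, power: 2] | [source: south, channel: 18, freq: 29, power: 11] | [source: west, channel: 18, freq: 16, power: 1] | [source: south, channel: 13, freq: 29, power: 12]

No, Yes, No, Yes

A rule that fits every label: source is south AND power ≥ 7 — true of each 'Yes' example, false of each 'No' one.
[source: west, channel: 15, freq: 11, power: 2]: source is west, power = 2 — fails this test, so No. [source: south, channel: 18, freq: 29, power: 11]: source is south, power = 11 — meets the rule, so Yes. [source: west, channel: 18, freq: 16, power: 1]: source is west, power = 1 — fails this test, so No. [source: south, channel: 13, freq: 29, power: 12]: source is south, power = 12 — meets the rule, so Yes.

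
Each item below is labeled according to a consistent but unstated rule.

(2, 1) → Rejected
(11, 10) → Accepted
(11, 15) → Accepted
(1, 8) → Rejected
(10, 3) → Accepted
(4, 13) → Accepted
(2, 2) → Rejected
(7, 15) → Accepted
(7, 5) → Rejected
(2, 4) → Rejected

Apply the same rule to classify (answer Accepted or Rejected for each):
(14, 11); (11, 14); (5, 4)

Accepted, Accepted, Rejected

The common property of the 'Accepted' items is: sum ≥ 13. No 'Rejected' item has it.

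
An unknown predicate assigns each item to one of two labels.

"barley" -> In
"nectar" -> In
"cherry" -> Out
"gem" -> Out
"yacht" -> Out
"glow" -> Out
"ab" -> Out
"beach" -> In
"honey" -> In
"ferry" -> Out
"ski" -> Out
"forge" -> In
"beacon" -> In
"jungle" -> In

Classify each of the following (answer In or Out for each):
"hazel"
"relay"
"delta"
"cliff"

The rule appears to be: has ≥ 2 vowels.

In, In, In, Out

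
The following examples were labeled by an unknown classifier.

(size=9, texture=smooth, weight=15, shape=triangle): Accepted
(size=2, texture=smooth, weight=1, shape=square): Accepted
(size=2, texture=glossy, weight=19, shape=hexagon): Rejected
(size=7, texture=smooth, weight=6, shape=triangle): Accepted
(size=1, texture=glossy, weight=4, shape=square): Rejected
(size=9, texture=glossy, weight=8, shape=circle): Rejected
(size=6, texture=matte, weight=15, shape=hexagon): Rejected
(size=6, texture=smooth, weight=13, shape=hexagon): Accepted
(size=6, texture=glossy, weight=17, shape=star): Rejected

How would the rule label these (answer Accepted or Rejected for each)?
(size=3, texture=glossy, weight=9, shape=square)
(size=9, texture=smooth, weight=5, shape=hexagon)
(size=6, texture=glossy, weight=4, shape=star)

The rule appears to be: texture is smooth.

Rejected, Accepted, Rejected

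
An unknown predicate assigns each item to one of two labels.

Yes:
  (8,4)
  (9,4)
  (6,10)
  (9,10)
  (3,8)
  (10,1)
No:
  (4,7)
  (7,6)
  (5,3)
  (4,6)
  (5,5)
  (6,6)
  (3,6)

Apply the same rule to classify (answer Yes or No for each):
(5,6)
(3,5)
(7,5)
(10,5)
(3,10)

No, No, No, Yes, Yes

The pattern is that an item is 'Yes' exactly when: max ≥ 8.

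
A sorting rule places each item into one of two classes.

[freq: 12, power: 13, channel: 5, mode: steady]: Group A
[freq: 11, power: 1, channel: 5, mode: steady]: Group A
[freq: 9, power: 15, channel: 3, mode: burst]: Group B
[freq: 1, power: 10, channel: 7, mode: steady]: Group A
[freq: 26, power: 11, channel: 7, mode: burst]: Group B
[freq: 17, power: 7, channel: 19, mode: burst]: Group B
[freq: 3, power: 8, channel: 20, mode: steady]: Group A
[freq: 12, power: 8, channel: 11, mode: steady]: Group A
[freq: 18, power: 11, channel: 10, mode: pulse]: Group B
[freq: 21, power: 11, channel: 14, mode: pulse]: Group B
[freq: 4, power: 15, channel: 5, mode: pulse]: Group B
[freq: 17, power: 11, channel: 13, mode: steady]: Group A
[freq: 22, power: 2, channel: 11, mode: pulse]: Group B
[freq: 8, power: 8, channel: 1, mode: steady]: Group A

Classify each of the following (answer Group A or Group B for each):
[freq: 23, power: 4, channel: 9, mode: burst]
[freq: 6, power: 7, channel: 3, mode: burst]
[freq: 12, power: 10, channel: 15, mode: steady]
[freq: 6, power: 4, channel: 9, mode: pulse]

Group B, Group B, Group A, Group B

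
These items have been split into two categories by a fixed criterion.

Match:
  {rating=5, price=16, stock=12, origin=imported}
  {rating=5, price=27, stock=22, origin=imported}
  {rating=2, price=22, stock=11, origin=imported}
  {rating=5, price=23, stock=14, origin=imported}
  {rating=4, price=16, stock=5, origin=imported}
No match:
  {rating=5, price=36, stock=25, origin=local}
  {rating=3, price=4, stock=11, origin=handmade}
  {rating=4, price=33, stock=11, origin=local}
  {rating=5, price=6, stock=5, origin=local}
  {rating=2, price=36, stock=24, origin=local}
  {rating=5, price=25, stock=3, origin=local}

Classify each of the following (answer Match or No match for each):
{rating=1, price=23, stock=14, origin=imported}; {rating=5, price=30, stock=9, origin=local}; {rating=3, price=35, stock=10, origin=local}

Match, No match, No match

All 'Match' examples share one property — origin is imported — and every 'No match' example lacks it.
{rating=1, price=23, stock=14, origin=imported} — origin is imported, hence Match.
{rating=5, price=30, stock=9, origin=local} — origin is local, hence No match.
{rating=3, price=35, stock=10, origin=local} — origin is local, hence No match.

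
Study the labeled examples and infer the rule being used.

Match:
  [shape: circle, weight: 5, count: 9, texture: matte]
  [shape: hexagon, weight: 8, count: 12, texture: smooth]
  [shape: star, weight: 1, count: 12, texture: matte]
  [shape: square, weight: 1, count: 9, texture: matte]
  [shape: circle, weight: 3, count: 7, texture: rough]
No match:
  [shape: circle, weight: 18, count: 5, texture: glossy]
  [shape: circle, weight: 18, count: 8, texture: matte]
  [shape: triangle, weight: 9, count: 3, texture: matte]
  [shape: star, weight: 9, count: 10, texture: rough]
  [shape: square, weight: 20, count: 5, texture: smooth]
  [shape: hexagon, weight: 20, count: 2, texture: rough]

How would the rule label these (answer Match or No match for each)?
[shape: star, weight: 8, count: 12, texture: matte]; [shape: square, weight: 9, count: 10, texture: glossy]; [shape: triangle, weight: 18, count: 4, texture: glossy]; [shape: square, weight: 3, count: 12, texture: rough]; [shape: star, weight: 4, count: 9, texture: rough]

The classifier is using: weight ≤ 8.

Match, No match, No match, Match, Match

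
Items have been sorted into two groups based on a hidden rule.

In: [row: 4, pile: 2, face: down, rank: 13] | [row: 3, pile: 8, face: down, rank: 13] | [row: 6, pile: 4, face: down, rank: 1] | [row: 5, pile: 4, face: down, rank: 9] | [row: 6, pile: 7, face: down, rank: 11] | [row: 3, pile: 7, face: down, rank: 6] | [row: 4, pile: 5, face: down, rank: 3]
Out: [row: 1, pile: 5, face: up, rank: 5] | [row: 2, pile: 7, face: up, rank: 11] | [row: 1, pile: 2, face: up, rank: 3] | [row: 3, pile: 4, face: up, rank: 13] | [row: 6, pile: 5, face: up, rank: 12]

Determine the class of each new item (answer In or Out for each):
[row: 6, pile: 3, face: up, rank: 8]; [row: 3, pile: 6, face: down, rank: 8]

Out, In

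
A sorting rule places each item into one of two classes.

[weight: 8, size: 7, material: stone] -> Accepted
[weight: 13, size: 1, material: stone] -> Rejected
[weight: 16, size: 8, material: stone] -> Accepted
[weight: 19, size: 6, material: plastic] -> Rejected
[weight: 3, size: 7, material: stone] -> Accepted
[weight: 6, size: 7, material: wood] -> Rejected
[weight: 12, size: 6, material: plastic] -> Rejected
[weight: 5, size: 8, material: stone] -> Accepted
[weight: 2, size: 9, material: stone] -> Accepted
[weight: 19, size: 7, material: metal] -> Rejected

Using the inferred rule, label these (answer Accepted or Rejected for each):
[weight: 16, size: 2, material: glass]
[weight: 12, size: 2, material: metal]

The simplest hypothesis consistent with all the labels is: material is stone AND size ≥ 6.
[weight: 16, size: 2, material: glass]: material is glass, size = 2, does not pass → Rejected. [weight: 12, size: 2, material: metal]: material is metal, size = 2, does not pass → Rejected.

Rejected, Rejected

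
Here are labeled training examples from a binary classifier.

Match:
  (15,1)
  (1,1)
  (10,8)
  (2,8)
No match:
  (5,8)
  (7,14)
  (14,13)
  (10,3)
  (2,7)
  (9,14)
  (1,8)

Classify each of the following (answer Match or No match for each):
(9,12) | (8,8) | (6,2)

One predicate separates the groups cleanly: sum is even.

No match, Match, Match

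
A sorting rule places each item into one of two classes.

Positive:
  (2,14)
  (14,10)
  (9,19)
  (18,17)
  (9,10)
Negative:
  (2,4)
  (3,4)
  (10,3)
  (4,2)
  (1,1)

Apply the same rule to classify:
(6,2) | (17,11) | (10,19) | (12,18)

The rule appears to be: sum ≥ 16.
(6,2) → 6+2 = 8 → Negative.
(17,11) → 17+11 = 28 → Positive.
(10,19) → 10+19 = 29 → Positive.
(12,18) → 12+18 = 30 → Positive.

Negative, Positive, Positive, Positive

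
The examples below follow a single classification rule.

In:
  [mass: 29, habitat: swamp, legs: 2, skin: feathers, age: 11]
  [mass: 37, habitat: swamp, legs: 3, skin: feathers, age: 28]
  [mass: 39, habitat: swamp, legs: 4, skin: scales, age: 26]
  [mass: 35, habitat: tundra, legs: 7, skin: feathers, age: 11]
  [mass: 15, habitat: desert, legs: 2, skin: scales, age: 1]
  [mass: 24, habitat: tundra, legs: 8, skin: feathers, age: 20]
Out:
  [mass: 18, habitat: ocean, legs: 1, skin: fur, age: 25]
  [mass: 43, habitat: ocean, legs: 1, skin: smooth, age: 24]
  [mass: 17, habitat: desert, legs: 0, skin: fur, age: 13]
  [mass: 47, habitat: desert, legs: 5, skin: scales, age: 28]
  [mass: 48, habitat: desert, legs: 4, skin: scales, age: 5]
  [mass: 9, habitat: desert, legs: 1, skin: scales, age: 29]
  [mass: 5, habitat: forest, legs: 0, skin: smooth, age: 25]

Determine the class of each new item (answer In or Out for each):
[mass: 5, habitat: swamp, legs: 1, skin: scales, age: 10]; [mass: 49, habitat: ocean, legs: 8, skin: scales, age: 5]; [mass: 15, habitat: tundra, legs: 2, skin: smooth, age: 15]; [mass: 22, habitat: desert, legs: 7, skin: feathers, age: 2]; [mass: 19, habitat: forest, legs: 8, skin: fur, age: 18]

'In' ⟺ legs ≥ 2 AND mass ≤ 39.
[mass: 5, habitat: swamp, legs: 1, skin: scales, age: 10]: legs = 1, mass = 5 — doesn't qualify, so Out. [mass: 49, habitat: ocean, legs: 8, skin: scales, age: 5]: legs = 8, mass = 49 — doesn't qualify, so Out. [mass: 15, habitat: tundra, legs: 2, skin: smooth, age: 15]: legs = 2, mass = 15 — satisfies this, so In. [mass: 22, habitat: desert, legs: 7, skin: feathers, age: 2]: legs = 7, mass = 22 — satisfies this, so In. [mass: 19, habitat: forest, legs: 8, skin: fur, age: 18]: legs = 8, mass = 19 — satisfies this, so In.

Out, Out, In, In, In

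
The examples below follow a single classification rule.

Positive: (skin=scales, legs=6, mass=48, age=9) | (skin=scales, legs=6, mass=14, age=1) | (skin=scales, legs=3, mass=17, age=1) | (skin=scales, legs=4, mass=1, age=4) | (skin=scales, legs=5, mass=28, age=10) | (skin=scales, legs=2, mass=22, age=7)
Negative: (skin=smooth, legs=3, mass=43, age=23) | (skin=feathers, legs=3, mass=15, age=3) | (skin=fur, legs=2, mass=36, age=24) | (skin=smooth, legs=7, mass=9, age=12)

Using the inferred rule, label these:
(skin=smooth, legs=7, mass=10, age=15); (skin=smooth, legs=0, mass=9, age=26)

All 'Positive' examples share one property — skin is scales — and every 'Negative' example lacks it.
(skin=smooth, legs=7, mass=10, age=15): skin is smooth, does not pass → Negative. (skin=smooth, legs=0, mass=9, age=26): skin is smooth, does not pass → Negative.

Negative, Negative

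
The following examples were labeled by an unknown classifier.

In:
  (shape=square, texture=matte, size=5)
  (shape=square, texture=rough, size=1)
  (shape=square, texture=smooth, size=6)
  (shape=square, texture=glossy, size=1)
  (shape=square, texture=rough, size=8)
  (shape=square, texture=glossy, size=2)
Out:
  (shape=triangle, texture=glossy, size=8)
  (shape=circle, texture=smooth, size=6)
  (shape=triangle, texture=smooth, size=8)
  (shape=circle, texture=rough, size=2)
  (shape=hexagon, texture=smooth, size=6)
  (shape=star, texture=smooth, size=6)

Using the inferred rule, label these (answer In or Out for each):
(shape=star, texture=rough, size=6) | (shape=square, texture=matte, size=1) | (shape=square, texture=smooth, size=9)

A rule that fits every label: shape is square — true of each 'In' example, false of each 'Out' one.
(shape=star, texture=rough, size=6): Out (shape is star). (shape=square, texture=matte, size=1): In (shape is square). (shape=square, texture=smooth, size=9): In (shape is square).

Out, In, In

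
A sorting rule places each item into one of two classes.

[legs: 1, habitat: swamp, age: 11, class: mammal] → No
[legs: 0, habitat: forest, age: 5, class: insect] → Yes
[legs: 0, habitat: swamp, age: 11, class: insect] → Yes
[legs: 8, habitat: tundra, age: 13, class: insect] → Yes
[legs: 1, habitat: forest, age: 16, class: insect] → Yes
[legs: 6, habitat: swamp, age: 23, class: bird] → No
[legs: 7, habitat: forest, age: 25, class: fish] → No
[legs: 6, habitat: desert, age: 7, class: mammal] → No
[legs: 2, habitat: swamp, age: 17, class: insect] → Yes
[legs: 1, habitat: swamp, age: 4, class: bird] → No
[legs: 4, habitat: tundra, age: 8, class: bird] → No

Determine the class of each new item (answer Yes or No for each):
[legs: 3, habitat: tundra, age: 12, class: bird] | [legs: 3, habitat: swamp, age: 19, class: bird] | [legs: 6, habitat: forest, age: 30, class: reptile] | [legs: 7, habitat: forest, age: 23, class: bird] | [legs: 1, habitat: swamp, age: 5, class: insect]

All 'Yes' examples share one property — class is insect — and every 'No' example lacks it.
[legs: 3, habitat: tundra, age: 12, class: bird]: class is bird — lacks this property, so No.
[legs: 3, habitat: swamp, age: 19, class: bird]: class is bird — lacks this property, so No.
[legs: 6, habitat: forest, age: 30, class: reptile]: class is reptile — lacks this property, so No.
[legs: 7, habitat: forest, age: 23, class: bird]: class is bird — lacks this property, so No.
[legs: 1, habitat: swamp, age: 5, class: insect]: class is insect — passes, so Yes.

No, No, No, No, Yes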